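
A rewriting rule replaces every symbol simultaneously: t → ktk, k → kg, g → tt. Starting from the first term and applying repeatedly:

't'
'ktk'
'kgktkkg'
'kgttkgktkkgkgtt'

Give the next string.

Rewriting the 15 symbols of kgttkgktkkgkgtt one by one yields kg tt ktk ktk kg tt kg ktk kg kg tt kg tt ktk ktk; concatenated:

kgttktkktkkgttkgktkkgkgttkgttktkktk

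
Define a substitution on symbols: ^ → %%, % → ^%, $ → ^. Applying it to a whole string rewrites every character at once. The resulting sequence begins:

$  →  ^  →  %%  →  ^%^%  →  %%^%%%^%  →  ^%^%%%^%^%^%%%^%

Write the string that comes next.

Rewriting the 16 symbols of ^%^%%%^%^%^%%%^% one by one yields %% ^% %% ^% ^% ^% %% ^% %% ^% %% ^% ^% ^% %% ^%; concatenated:

%%^%%%^%^%^%%%^%%%^%%%^%^%^%%%^%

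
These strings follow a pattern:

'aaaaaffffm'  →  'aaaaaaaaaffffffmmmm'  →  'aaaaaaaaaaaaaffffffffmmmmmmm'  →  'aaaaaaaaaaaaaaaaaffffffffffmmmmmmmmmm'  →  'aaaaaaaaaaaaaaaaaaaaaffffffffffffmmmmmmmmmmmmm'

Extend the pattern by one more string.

Each string has the form a^{4n+1} f^{2n+2} m^{3n-2} (n = 1, 2, …).
At n = 6 the blocks have lengths 25, 14, 16.

aaaaaaaaaaaaaaaaaaaaaaaaaffffffffffffffmmmmmmmmmmmmmmmm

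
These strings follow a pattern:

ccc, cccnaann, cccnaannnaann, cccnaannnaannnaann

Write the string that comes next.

cccnaannnaannnaannnaann

Each term is the previous one with naann appended.
So the next term is cccnaannnaannnaann·naann.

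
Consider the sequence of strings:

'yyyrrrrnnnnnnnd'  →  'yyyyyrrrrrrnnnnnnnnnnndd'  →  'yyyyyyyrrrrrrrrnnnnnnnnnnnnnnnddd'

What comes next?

Reading off run lengths: y runs 3, 5, 7; r runs 4, 6, 8; n runs 7, 11, 15; d runs 1, 2, 3 — each is linear in n (n = 1, 2, …).
At n = 4 the blocks have lengths 9, 10, 19, 4.

yyyyyyyyyrrrrrrrrrrnnnnnnnnnnnnnnnnnnndddd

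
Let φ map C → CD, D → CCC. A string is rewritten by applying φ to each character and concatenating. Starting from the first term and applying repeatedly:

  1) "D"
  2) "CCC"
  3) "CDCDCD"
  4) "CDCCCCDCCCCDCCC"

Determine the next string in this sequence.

Applying the rule to each of the 15 symbols of CDCCCCDCCCCDCCC gives the pieces CD CCC CD CD CD CD CCC CD CD CD CD CCC CD CD CD, which concatenate to the answer.

CDCCCCDCDCDCDCCCCDCDCDCDCCCCDCDCD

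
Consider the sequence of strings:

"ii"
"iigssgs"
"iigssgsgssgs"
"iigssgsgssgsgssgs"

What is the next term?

iigssgsgssgsgssgsgssgs

The strings grow by a fixed suffix gssgs each time.
One more step from iigssgsgssgsgssgs gives the answer.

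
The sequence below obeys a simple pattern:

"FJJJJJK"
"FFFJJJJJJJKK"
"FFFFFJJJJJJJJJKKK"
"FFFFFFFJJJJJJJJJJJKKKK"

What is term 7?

The n-th term is 2n-1 F's then 2n+3 J's then n K's (n = 1, 2, …).
Setting n = 7 gives 13, 17, 7 characters in each block.

FFFFFFFFFFFFFJJJJJJJJJJJJJJJJJKKKKKKK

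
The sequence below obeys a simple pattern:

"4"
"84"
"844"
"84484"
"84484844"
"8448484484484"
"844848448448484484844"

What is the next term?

This is a Fibonacci-style word recurrence s(k) = s(k−1)·s(k−2): e.g. 84·4 = 844.
Continuing: 844848448448484484844 · 8448484484484 gives term 8.

8448484484484844848448448484484484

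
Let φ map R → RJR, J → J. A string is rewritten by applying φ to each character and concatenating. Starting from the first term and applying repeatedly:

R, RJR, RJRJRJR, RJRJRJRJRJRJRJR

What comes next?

RJRJRJRJRJRJRJRJRJRJRJRJRJRJRJR

Replace each of the 15 characters of RJRJRJRJRJRJRJR in place — RJR J RJR J RJR J RJR J RJR J RJR J RJR J RJR — and concatenate.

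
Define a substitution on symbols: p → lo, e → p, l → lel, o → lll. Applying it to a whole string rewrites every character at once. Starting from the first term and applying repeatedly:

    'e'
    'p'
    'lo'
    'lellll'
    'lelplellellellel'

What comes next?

Rewriting the 16 symbols of lelplellellellel one by one yields lel p lel lo lel p lel lel p lel lel p lel lel p lel; concatenated:

lelplellolelplellelplellelplellelplel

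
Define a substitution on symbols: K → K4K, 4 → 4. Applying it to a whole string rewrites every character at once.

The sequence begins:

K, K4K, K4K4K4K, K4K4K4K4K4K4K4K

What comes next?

K4K4K4K4K4K4K4K4K4K4K4K4K4K4K4K

φ(K4K4K4K4K4K4K4K) expands symbol-by-symbol to K4K 4 K4K 4 K4K 4 K4K 4 K4K 4 K4K 4 K4K 4 K4K; joining the 15 pieces gives the next term.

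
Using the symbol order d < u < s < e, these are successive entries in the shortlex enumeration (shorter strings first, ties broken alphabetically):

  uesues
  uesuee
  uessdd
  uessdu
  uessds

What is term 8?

uessuu

Advancing 3 positions from uessds through uessds → uessde → uessud reaches term 8.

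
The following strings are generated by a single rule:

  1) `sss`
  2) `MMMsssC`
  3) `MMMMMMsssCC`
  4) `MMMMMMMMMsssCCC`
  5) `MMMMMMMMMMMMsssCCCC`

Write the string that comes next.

s(k+1) = MMM·s(k)·C, so each term gains MMM as a prefix and C as a suffix.
Applying this once more to MMMMMMMMMMMMsssCCCC:

MMMMMMMMMMMMMMMsssCCCCC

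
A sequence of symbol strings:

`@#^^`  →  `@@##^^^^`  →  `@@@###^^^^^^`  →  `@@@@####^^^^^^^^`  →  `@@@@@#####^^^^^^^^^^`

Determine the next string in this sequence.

@@@@@@######^^^^^^^^^^^^

Reading off run lengths: @ runs 1, 2, 3, 4, 5; # runs 1, 2, 3, 4, 5; ^ runs 2, 4, 6, 8, 10 — each is linear in n (n = 1, 2, …).
At n = 6 the blocks have lengths 6, 6, 12.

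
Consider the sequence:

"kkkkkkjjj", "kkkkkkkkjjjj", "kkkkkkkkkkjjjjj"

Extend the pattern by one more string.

kkkkkkkkkkkkjjjjjj

Each string has the form k^{2n} j^{n}, where the shown terms are n = 3, 4, 5.
At n = 6 the blocks have lengths 12, 6.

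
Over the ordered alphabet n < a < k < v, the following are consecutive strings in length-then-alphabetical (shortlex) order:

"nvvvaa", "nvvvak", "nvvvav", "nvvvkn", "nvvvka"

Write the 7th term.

Advancing 2 positions from nvvvka through nvvvka → nvvvkk reaches term 7.

nvvvkv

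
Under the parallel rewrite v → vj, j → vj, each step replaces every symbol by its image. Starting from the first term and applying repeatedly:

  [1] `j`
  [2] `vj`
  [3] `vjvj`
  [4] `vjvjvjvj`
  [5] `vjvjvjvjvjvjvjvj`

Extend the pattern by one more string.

vjvjvjvjvjvjvjvjvjvjvjvjvjvjvjvj

Applying the rule to each of the 16 symbols of vjvjvjvjvjvjvjvj gives the pieces vj vj vj vj vj vj vj vj vj vj vj vj vj vj vj vj, which concatenate to the answer.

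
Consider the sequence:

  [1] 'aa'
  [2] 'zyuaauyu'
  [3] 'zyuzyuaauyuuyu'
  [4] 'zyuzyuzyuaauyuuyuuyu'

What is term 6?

zyuzyuzyuzyuzyuaauyuuyuuyuuyuuyu

Each term wraps the previous one in zyu on the left and uyu on the right.
From zyuzyuzyuaauyuuyuuyu, 2 further steps: zyuzyuzyuaauyuuyuuyu → zyuzyuzyuzyuaauyuuyuuyuuyu → (answer).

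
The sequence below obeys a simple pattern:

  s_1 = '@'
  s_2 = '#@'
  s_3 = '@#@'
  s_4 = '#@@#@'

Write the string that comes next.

Each term (from the third on) is the two preceding terms concatenated in order: term 3 = @·#@ = @#@.
Continuing: @#@ · #@@#@ gives term 5.

@#@#@@#@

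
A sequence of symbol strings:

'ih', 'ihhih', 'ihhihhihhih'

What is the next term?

s(k+1) = s(k)·h·s(k) — each term doubles the last with 'h' between the halves.
Doubling ihhihhihhih with 'h' between the halves:

ihhihhihhihhihhihhihhih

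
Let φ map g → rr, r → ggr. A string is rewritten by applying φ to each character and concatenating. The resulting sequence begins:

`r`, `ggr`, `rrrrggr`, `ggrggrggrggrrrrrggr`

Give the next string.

Rewriting the 19 symbols of ggrggrggrggrrrrrggr one by one yields rr rr ggr rr rr ggr rr rr ggr rr rr ggr ggr ggr ggr ggr rr rr ggr; concatenated:

rrrrggrrrrrggrrrrrggrrrrrggrggrggrggrggrrrrrggr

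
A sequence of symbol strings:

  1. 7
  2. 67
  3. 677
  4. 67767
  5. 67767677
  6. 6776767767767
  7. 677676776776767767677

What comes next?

6776767767767677676776776767767767

From term 3 onward, concatenate the last term with the second-to-last: 67·7 = 677, 677·67 = 67767, …
So term 8 is 677676776776767767677·6776767767767.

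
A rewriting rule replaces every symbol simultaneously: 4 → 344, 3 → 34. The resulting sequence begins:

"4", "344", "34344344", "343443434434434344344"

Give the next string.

Rewriting the 21 symbols of 343443434434434344344 one by one yields 34 344 34 344 344 34 344 34 344 344 34 344 344 34 344 34 344 344 34 344 344; concatenated:

3434434344344343443434434434344344343443434434434344344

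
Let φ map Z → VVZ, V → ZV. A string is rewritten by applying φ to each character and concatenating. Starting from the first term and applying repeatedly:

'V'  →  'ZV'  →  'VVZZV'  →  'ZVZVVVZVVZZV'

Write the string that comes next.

Rewriting each symbol of ZVZVVVZVVZZV: Z→VVZ, V→ZV, Z→VVZ, V→ZV, V→ZV, V→ZV, Z→VVZ, V→ZV, V→ZV, Z→VVZ, Z→VVZ, V→ZV, which concatenates to VVZ ZV VVZ ZV ZV ZV VVZ ZV ZV VVZ VVZ ZV.

VVZZVVVZZVZVZVVVZZVZVVVZVVZZV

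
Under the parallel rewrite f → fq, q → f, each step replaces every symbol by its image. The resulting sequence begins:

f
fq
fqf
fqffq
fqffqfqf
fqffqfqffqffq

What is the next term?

fqffqfqffqffqfqffqfqf

Replace each of the 13 characters of fqffqfqffqffq in place — fq f fq fq f fq f fq fq f fq fq f — and concatenate.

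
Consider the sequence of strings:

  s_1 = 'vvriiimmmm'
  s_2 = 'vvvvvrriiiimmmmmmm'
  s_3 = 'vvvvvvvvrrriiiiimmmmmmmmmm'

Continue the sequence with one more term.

Term n consists of 3n-1 v's, followed by n r's, followed by n+2 i's, followed by 3n+1 m's (n = 1, 2, …).
For the next term, n = 4, so the run lengths are 11, 4, 6, 13.

vvvvvvvvvvvrrrriiiiiimmmmmmmmmmmmm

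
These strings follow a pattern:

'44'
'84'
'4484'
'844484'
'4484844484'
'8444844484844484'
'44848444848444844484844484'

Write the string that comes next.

844484448484448444848444848444844484844484

Each term (from the third on) is the two preceding terms concatenated in order: term 3 = 44·84 = 4484.
Continuing: 8444844484844484 · 44848444848444844484844484 gives term 8.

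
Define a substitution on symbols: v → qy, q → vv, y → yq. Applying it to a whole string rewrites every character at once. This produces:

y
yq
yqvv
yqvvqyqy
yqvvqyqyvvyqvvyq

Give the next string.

Rewriting the 16 symbols of yqvvqyqyvvyqvvyq one by one yields yq vv qy qy vv yq vv yq qy qy yq vv qy qy yq vv; concatenated:

yqvvqyqyvvyqvvyqqyqyyqvvqyqyyqvv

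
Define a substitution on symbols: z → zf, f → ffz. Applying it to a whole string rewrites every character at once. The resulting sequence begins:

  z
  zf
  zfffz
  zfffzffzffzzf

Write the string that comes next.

Rewriting the 13 symbols of zfffzffzffzzf one by one yields zf ffz ffz ffz zf ffz ffz zf ffz ffz zf zf ffz; concatenated:

zfffzffzffzzfffzffzzfffzffzzfzfffz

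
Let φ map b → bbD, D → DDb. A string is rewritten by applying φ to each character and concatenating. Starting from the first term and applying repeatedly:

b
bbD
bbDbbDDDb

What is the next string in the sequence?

bbDbbDDDbbbDbbDDDbDDbDDbbbD

Expanding bbDbbDDDb: b→bbD, b→bbD, D→DDb, b→bbD, b→bbD, D→DDb, D→DDb, D→DDb, b→bbD. Concatenated: bbD bbD DDb bbD bbD DDb DDb DDb bbD.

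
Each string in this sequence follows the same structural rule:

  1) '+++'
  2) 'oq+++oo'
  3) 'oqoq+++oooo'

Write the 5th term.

oqoqoqoq+++oooooooo

Each term wraps the previous one in oq on the left and oo on the right.
From oqoq+++oooo, 2 further steps: oqoq+++oooo → oqoqoq+++oooooo → (answer).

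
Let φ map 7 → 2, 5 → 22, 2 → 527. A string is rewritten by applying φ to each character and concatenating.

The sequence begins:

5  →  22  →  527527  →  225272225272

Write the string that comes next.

Apply φ to 225272225272 symbol by symbol: 2→527, 2→527, 5→22, 2→527, 7→2, 2→527, 2→527, 2→527, 5→22, 2→527, 7→2, 2→527; joined: 527 527 22 527 2 527 527 527 22 527 2 527.

527527225272527527527225272527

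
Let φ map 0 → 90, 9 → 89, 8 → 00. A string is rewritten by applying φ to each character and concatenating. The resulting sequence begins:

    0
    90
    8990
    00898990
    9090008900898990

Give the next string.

Applying the rule to each of the 16 symbols of 9090008900898990 gives the pieces 89 90 89 90 90 90 00 89 90 90 00 89 00 89 89 90, which concatenate to the answer.

89908990909000899090008900898990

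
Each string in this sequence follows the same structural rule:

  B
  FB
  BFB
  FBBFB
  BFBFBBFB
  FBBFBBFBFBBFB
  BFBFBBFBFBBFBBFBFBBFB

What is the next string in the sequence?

FBBFBBFBFBBFBBFBFBBFBFBBFBBFBFBBFB

This is a Fibonacci-style word recurrence s(k) = s(k−2)·s(k−1): e.g. B·FB = BFB.
The next term joins FBBFBBFBFBBFB and BFBFBBFBFBBFBBFBFBBFB.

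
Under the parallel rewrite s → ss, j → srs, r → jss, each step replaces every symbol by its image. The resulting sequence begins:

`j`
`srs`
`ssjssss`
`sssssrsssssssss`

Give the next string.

Rewriting the 15 symbols of sssssrsssssssss one by one yields ss ss ss ss ss jss ss ss ss ss ss ss ss ss ss; concatenated:

ssssssssssjssssssssssssssssssss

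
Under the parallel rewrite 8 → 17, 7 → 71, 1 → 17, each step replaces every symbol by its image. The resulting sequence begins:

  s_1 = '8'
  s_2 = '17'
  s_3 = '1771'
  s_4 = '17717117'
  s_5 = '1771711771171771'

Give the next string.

Rewriting the 16 symbols of 1771711771171771 one by one yields 17 71 71 17 71 17 17 71 71 17 17 71 17 71 71 17; concatenated:

17717117711717717117177117717117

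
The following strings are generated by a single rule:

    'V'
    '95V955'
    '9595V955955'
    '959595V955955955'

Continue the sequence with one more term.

Every step adds 95 to the front and 955 to the end of the previous string.
Applying this once more to 959595V955955955:

95959595V955955955955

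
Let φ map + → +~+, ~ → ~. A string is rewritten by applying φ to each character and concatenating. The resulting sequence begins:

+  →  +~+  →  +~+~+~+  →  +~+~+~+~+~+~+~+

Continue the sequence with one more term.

+~+~+~+~+~+~+~+~+~+~+~+~+~+~+~+

Applying the rule to each of the 15 symbols of +~+~+~+~+~+~+~+ gives the pieces +~+ ~ +~+ ~ +~+ ~ +~+ ~ +~+ ~ +~+ ~ +~+ ~ +~+, which concatenate to the answer.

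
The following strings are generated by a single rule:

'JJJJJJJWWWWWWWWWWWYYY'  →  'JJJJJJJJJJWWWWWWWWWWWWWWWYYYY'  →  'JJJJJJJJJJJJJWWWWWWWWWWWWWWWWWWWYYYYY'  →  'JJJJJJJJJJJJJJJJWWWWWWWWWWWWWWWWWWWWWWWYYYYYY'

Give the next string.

JJJJJJJJJJJJJJJJJJJWWWWWWWWWWWWWWWWWWWWWWWWWWWYYYYYYY

The n-th term is 3n-2 J's then 4n-1 W's then n Y's, where the shown terms are n = 3, 4, 5, 6.
Setting n = 7 gives 19, 27, 7 characters in each block.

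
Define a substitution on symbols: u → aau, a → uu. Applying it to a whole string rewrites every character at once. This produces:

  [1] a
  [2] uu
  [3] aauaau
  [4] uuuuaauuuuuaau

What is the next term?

φ(uuuuaauuuuuaau) expands symbol-by-symbol to aau aau aau aau uu uu aau aau aau aau aau uu uu aau; joining the 14 pieces gives the next term.

aauaauaauaauuuuuaauaauaauaauaauuuuuaau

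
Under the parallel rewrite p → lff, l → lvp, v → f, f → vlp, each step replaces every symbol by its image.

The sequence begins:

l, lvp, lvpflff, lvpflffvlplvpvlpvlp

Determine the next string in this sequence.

Rewriting the 19 symbols of lvpflffvlplvpvlpvlp one by one yields lvp f lff vlp lvp vlp vlp f lvp lff lvp f lff f lvp lff f lvp lff; concatenated:

lvpflffvlplvpvlpvlpflvplfflvpflffflvplffflvplff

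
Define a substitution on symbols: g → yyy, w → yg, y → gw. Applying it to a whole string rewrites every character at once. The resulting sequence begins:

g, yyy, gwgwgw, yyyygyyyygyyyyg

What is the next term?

Replace each of the 15 characters of yyyygyyyygyyyyg in place — gw gw gw gw yyy gw gw gw gw yyy gw gw gw gw yyy — and concatenate.

gwgwgwgwyyygwgwgwgwyyygwgwgwgwyyy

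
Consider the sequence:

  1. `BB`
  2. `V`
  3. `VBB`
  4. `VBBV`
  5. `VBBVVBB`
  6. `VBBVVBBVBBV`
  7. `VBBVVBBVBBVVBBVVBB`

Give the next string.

VBBVVBBVBBVVBBVVBBVBBVVBBVBBV

This is a Fibonacci-style word recurrence s(k) = s(k−1)·s(k−2): e.g. V·BB = VBB.
Continuing: VBBVVBBVBBVVBBVVBB · VBBVVBBVBBV gives term 8.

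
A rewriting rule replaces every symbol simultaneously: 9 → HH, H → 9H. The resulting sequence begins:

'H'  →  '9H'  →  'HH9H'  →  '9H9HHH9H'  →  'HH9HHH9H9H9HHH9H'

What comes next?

Rewriting the 16 symbols of HH9HHH9H9H9HHH9H one by one yields 9H 9H HH 9H 9H 9H HH 9H HH 9H HH 9H 9H 9H HH 9H; concatenated:

9H9HHH9H9H9HHH9HHH9HHH9H9H9HHH9H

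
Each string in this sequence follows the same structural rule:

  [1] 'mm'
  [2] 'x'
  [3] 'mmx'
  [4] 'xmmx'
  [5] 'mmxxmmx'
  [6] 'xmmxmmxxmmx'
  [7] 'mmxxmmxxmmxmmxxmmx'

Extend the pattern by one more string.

From term 3 onward, concatenate the second-to-last term with the last: mm·x = mmx, x·mmx = xmmx, …
So term 8 is xmmxmmxxmmx·mmxxmmxxmmxmmxxmmx.

xmmxmmxxmmxmmxxmmxxmmxmmxxmmx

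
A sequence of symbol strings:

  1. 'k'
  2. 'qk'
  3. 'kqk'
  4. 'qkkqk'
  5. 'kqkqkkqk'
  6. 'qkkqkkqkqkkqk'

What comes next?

kqkqkkqkqkkqkkqkqkkqk

This is a Fibonacci-style word recurrence s(k) = s(k−2)·s(k−1): e.g. k·qk = kqk.
Continuing: kqkqkkqk · qkkqkkqkqkkqk gives term 7.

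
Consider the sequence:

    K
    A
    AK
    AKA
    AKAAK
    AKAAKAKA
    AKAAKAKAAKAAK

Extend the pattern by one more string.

AKAAKAKAAKAAKAKAAKAKA

This is a Fibonacci-style word recurrence s(k) = s(k−1)·s(k−2): e.g. A·K = AK.
Continuing: AKAAKAKAAKAAK · AKAAKAKA gives term 8.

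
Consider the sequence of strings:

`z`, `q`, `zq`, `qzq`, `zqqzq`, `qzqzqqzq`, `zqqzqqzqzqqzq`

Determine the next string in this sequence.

From term 3 onward, concatenate the second-to-last term with the last: z·q = zq, q·zq = qzq, …
So term 8 is qzqzqqzq·zqqzqqzqzqqzq.

qzqzqqzqzqqzqqzqzqqzq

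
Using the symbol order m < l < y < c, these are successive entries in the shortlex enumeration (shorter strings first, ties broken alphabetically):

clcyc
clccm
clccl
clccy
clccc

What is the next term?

cymmm

Find the rightmost character of clccc below c, bump it to the next letter, and reset everything to its right to m.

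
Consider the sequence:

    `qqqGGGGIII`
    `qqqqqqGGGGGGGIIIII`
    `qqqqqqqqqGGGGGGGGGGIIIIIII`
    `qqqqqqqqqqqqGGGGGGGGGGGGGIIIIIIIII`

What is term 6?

Term n consists of 3n q's, followed by 3n+1 G's, followed by 2n+1 I's (n = 1, 2, …).
At n = 6 the blocks have lengths 18, 19, 13.

qqqqqqqqqqqqqqqqqqGGGGGGGGGGGGGGGGGGGIIIIIIIIIIIII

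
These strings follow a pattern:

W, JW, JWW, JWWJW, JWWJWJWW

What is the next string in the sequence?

JWWJWJWWJWWJW

Each term (from the third on) is the previous term followed by the one before it: term 3 = JW·W = JWW.
The next term joins JWWJWJWW and JWWJW.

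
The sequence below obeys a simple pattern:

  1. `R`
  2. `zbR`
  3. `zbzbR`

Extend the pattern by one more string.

The strings grow by a fixed prefix zb each time.
One more step from zbzbR gives the answer.

zbzbzbR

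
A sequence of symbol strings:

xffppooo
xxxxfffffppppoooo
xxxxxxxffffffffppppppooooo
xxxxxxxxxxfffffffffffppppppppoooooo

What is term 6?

xxxxxxxxxxxxxxxxfffffffffffffffffppppppppppppoooooooo

Reading off run lengths: x runs 1, 4, 7, 10; f runs 2, 5, 8, 11; p runs 2, 4, 6, 8; o runs 3, 4, 5, 6 — each is linear in n (n = 1, 2, …).
Setting n = 6 gives 16, 17, 12, 8 characters in each block.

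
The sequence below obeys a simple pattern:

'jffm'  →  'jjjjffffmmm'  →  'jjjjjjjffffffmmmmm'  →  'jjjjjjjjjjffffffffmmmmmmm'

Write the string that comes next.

The n-th term is 3n-2 j's then 2n f's then 2n-1 m's (n = 1, 2, …).
For the next term, n = 5, so the run lengths are 13, 10, 9.

jjjjjjjjjjjjjffffffffffmmmmmmmmm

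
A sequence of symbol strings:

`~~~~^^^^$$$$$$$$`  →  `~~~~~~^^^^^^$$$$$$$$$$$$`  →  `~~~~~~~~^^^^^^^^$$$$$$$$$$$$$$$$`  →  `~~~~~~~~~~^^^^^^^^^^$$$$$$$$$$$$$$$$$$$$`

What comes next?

Each string has the form ~^{2n} ^^{2n} $^{4n}, where the shown terms are n = 2, 3, 4, 5.
For the next term, n = 6, so the run lengths are 12, 12, 24.

~~~~~~~~~~~~^^^^^^^^^^^^$$$$$$$$$$$$$$$$$$$$$$$$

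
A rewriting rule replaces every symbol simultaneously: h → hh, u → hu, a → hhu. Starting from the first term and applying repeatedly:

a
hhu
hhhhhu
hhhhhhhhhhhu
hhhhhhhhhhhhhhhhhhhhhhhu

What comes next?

hhhhhhhhhhhhhhhhhhhhhhhhhhhhhhhhhhhhhhhhhhhhhhhu

φ(hhhhhhhhhhhhhhhhhhhhhhhu) expands symbol-by-symbol to hh hh hh hh hh hh hh hh hh hh hh hh hh hh hh hh hh hh hh hh hh hh hh hu; joining the 24 pieces gives the next term.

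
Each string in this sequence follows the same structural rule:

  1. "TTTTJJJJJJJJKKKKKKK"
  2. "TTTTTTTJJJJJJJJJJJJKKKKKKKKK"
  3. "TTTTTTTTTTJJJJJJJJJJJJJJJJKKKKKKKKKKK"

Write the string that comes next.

Term n consists of 3n-2 T's, followed by 4n J's, followed by 2n+3 K's, where the shown terms are n = 2, 3, 4.
At n = 5 the blocks have lengths 13, 20, 13.

TTTTTTTTTTTTTJJJJJJJJJJJJJJJJJJJJKKKKKKKKKKKKK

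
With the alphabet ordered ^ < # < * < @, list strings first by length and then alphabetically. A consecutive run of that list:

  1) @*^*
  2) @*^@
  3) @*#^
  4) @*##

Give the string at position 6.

Continuing the enumeration 2 steps past @*##: @*## → @*#* → (answer).

@*#@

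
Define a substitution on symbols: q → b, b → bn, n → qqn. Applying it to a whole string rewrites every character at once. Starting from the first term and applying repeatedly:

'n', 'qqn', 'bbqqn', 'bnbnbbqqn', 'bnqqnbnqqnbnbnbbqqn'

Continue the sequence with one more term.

bnqqnbbqqnbnqqnbbqqnbnqqnbnqqnbnbnbbqqn

φ(bnqqnbnqqnbnbnbbqqn) expands symbol-by-symbol to bn qqn b b qqn bn qqn b b qqn bn qqn bn qqn bn bn b b qqn; joining the 19 pieces gives the next term.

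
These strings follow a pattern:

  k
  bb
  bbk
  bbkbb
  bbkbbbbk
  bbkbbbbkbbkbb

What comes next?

This is a Fibonacci-style word recurrence s(k) = s(k−1)·s(k−2): e.g. bb·k = bbk.
Continuing: bbkbbbbkbbkbb · bbkbbbbk gives term 7.

bbkbbbbkbbkbbbbkbbbbk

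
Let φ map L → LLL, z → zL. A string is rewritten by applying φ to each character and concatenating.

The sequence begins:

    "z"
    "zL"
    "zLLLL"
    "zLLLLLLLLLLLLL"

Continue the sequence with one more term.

zLLLLLLLLLLLLLLLLLLLLLLLLLLLLLLLLLLLLLLLL

φ(zLLLLLLLLLLLLL) expands symbol-by-symbol to zL LLL LLL LLL LLL LLL LLL LLL LLL LLL LLL LLL LLL LLL; joining the 14 pieces gives the next term.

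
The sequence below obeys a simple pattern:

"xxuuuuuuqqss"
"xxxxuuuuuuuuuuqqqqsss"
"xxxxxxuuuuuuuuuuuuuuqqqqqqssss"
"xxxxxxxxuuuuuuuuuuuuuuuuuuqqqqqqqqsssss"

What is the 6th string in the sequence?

The n-th term is 2n x's then 4n+2 u's then 2n q's then n+1 s's (n = 1, 2, …).
At n = 6 the blocks have lengths 12, 26, 12, 7.

xxxxxxxxxxxxuuuuuuuuuuuuuuuuuuuuuuuuuuqqqqqqqqqqqqsssssss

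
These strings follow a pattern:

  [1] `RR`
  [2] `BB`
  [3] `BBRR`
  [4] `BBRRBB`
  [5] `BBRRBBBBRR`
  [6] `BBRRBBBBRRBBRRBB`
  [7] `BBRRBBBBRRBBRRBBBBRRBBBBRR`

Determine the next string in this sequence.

This is a Fibonacci-style word recurrence s(k) = s(k−1)·s(k−2): e.g. BB·RR = BBRR.
Continuing: BBRRBBBBRRBBRRBBBBRRBBBBRR · BBRRBBBBRRBBRRBB gives term 8.

BBRRBBBBRRBBRRBBBBRRBBBBRRBBRRBBBBRRBBRRBB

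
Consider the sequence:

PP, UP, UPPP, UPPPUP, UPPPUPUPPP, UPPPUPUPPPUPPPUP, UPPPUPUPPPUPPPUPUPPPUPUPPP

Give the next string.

UPPPUPUPPPUPPPUPUPPPUPUPPPUPPPUPUPPPUPPPUP

This is a Fibonacci-style word recurrence s(k) = s(k−1)·s(k−2): e.g. UP·PP = UPPP.
The next term joins UPPPUPUPPPUPPPUPUPPPUPUPPP and UPPPUPUPPPUPPPUP.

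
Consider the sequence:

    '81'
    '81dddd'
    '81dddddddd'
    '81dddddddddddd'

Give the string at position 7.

The strings grow by a fixed suffix dddd each time.
From 81dddddddddddd, 3 further steps: 81dddddddddddd → 81dddddddddddddddd → 81dddddddddddddddddddd → (answer).

81dddddddddddddddddddddddd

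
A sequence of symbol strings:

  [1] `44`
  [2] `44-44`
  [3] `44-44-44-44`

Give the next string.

Each string is two copies of the previous one joined by '-'.
Doubling 44-44-44-44 with '-' between the halves:

44-44-44-44-44-44-44-44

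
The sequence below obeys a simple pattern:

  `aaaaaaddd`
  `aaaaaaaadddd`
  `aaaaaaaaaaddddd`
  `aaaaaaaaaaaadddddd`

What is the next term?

aaaaaaaaaaaaaaddddddd

Term n consists of 2n a's, followed by n d's, where the shown terms are n = 3, 4, 5, 6.
At n = 7 the blocks have lengths 14, 7.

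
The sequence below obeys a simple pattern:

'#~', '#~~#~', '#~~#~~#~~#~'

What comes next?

Every step duplicates the string with '~' between the halves.
Doubling #~~#~~#~~#~ with '~' between the halves:

#~~#~~#~~#~~#~~#~~#~~#~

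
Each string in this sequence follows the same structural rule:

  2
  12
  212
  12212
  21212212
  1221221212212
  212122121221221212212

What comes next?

From term 3 onward, concatenate the second-to-last term with the last: 2·12 = 212, 12·212 = 12212, …
So term 8 is 1221221212212·212122121221221212212.

1221221212212212122121221221212212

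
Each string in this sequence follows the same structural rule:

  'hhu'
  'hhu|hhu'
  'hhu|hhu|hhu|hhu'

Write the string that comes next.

Every step duplicates the string with '|' between the halves.
Doubling hhu|hhu|hhu|hhu with '|' between the halves:

hhu|hhu|hhu|hhu|hhu|hhu|hhu|hhu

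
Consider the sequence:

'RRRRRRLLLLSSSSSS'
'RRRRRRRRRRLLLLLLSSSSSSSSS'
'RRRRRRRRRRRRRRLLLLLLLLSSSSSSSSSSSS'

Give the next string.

Each string has the form R^{4n-2} L^{2n} S^{3n}, where the shown terms are n = 2, 3, 4.
At n = 5 the blocks have lengths 18, 10, 15.

RRRRRRRRRRRRRRRRRRLLLLLLLLLLSSSSSSSSSSSSSSS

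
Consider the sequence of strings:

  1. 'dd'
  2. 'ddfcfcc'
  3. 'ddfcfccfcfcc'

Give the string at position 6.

ddfcfccfcfccfcfccfcfccfcfcc

Each term is the previous one with fcfcc appended.
From ddfcfccfcfcc, 3 further steps: ddfcfccfcfcc → ddfcfccfcfccfcfcc → ddfcfccfcfccfcfccfcfcc → (answer).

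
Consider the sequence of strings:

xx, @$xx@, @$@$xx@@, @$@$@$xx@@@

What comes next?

@$@$@$@$xx@@@@

Each term wraps the previous one in @$ on the left and @ on the right.
One more step from @$@$@$xx@@@ gives the answer.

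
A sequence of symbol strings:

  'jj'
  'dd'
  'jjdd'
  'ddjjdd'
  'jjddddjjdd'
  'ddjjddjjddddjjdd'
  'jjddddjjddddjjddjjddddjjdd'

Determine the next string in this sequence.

ddjjddjjddddjjddjjddddjjddddjjddjjddddjjdd

From term 3 onward, concatenate the second-to-last term with the last: jj·dd = jjdd, dd·jjdd = ddjjdd, …
The next term joins ddjjddjjddddjjdd and jjddddjjddddjjddjjddddjjdd.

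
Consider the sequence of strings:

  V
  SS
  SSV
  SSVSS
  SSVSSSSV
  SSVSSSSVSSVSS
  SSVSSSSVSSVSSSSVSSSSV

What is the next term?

From term 3 onward, concatenate the last term with the second-to-last: SS·V = SSV, SSV·SS = SSVSS, …
The next term joins SSVSSSSVSSVSSSSVSSSSV and SSVSSSSVSSVSS.

SSVSSSSVSSVSSSSVSSSSVSSVSSSSVSSVSS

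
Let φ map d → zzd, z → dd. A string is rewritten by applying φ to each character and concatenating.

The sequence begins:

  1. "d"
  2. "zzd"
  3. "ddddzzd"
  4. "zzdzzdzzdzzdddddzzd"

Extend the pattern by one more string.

ddddzzdddddzzdddddzzdddddzzdzzdzzdzzdzzdddddzzd

Applying the rule to each of the 19 symbols of zzdzzdzzdzzdddddzzd gives the pieces dd dd zzd dd dd zzd dd dd zzd dd dd zzd zzd zzd zzd zzd dd dd zzd, which concatenate to the answer.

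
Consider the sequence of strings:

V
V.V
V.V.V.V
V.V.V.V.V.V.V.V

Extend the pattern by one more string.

s(k+1) = s(k)·.·s(k) — each term doubles the last with '.' between the halves.
So the next term is two copies of V.V.V.V.V.V.V.V with '.' between the halves.

V.V.V.V.V.V.V.V.V.V.V.V.V.V.V.V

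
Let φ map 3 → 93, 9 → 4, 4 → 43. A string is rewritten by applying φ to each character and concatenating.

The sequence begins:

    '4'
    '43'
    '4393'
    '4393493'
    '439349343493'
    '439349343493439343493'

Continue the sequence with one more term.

Replace each of the 21 characters of 439349343493439343493 in place — 43 93 4 93 43 4 93 43 93 43 4 93 43 93 4 93 43 93 43 4 93 — and concatenate.

4393493434934393434934393493439343493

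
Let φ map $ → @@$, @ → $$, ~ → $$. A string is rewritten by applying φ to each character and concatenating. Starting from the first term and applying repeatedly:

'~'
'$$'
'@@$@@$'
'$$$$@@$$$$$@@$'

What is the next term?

Replace each of the 14 characters of $$$$@@$$$$$@@$ in place — @@$ @@$ @@$ @@$ $$ $$ @@$ @@$ @@$ @@$ @@$ $$ $$ @@$ — and concatenate.

@@$@@$@@$@@$$$$$@@$@@$@@$@@$@@$$$$$@@$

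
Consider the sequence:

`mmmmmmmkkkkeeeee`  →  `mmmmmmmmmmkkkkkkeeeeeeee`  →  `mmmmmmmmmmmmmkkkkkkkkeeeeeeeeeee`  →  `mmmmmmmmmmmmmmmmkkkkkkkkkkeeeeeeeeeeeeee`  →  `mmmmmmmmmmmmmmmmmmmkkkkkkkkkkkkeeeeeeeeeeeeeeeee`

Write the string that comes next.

Each string has the form m^{3n+1} k^{2n} e^{3n-1}, where the shown terms are n = 2, 3, 4, 5, 6.
At n = 7 the blocks have lengths 22, 14, 20.

mmmmmmmmmmmmmmmmmmmmmmkkkkkkkkkkkkkkeeeeeeeeeeeeeeeeeeee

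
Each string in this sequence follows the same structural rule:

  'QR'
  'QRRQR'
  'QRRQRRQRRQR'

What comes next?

Each string is two copies of the previous one joined by 'R'.
Doubling QRRQRRQRRQR with 'R' between the halves:

QRRQRRQRRQRRQRRQRRQRRQR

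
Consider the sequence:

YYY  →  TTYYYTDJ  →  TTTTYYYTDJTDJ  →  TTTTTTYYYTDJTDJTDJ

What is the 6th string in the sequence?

TTTTTTTTTTYYYTDJTDJTDJTDJTDJ

Each term wraps the previous one in TT on the left and TDJ on the right.
From TTTTTTYYYTDJTDJTDJ, 2 further steps: TTTTTTYYYTDJTDJTDJ → TTTTTTTTYYYTDJTDJTDJTDJ → (answer).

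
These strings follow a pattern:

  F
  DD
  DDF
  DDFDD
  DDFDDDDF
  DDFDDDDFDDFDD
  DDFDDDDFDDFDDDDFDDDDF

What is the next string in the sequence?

This is a Fibonacci-style word recurrence s(k) = s(k−1)·s(k−2): e.g. DD·F = DDF.
Continuing: DDFDDDDFDDFDDDDFDDDDF · DDFDDDDFDDFDD gives term 8.

DDFDDDDFDDFDDDDFDDDDFDDFDDDDFDDFDD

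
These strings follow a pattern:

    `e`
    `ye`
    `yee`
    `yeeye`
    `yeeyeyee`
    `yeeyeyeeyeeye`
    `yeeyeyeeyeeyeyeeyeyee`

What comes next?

From term 3 onward, concatenate the last term with the second-to-last: ye·e = yee, yee·ye = yeeye, …
So term 8 is yeeyeyeeyeeyeyeeyeyee·yeeyeyeeyeeye.

yeeyeyeeyeeyeyeeyeyeeyeeyeyeeyeeye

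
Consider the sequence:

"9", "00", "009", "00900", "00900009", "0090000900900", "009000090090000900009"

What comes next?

This is a Fibonacci-style word recurrence s(k) = s(k−1)·s(k−2): e.g. 00·9 = 009.
Continuing: 009000090090000900009 · 0090000900900 gives term 8.

0090000900900009000090090000900900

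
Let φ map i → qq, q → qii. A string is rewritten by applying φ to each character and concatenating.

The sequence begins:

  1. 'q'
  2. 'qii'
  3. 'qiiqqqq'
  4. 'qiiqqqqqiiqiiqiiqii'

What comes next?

Rewriting the 19 symbols of qiiqqqqqiiqiiqiiqii one by one yields qii qq qq qii qii qii qii qii qq qq qii qq qq qii qq qq qii qq qq; concatenated:

qiiqqqqqiiqiiqiiqiiqiiqqqqqiiqqqqqiiqqqqqiiqqqq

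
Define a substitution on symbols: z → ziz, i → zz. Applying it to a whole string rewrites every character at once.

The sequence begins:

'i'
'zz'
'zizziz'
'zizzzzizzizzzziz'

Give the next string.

Rewriting the 16 symbols of zizzzzizzizzzziz one by one yields ziz zz ziz ziz ziz ziz zz ziz ziz zz ziz ziz ziz ziz zz ziz; concatenated:

zizzzzizzizzizzizzzzizzizzzzizzizzizzizzzziz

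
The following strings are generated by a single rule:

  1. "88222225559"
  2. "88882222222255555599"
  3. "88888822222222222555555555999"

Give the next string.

Term n consists of 2n 8's, followed by 3n+2 2's, followed by 3n 5's, followed by n 9's (n = 1, 2, …).
Setting n = 4 gives 8, 14, 12, 4 characters in each block.

88888888222222222222225555555555559999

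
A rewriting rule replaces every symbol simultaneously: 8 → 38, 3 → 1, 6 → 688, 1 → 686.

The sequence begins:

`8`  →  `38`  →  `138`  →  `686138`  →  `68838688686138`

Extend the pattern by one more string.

φ(68838688686138) expands symbol-by-symbol to 688 38 38 1 38 688 38 38 688 38 688 686 1 38; joining the 14 pieces gives the next term.

6883838138688383868838688686138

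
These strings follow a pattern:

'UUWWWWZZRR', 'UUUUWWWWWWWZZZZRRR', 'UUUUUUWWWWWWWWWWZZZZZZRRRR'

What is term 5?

UUUUUUUUUUWWWWWWWWWWWWWWWWZZZZZZZZZZRRRRRR

Reading off run lengths: U runs 2, 4, 6; W runs 4, 7, 10; Z runs 2, 4, 6; R runs 2, 3, 4 — each is linear in n (n = 1, 2, …).
Setting n = 5 gives 10, 16, 10, 6 characters in each block.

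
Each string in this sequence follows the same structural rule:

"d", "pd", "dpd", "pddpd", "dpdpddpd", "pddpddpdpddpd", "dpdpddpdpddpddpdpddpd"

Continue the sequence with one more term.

pddpddpdpddpddpdpddpdpddpddpdpddpd

Each term (from the third on) is the two preceding terms concatenated in order: term 3 = d·pd = dpd.
So term 8 is pddpddpdpddpd·dpdpddpdpddpddpdpddpd.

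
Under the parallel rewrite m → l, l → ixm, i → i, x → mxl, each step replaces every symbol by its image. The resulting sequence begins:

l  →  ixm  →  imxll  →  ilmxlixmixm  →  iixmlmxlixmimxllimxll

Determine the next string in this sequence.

iimxllixmlmxlixmimxllilmxlixmixmilmxlixmixm

φ(iixmlmxlixmimxllimxll) expands symbol-by-symbol to i i mxl l ixm l mxl ixm i mxl l i l mxl ixm ixm i l mxl ixm ixm; joining the 21 pieces gives the next term.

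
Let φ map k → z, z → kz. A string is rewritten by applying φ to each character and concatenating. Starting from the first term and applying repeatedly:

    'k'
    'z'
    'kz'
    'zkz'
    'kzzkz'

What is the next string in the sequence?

Expanding kzzkz: k→z, z→kz, z→kz, k→z, z→kz. Concatenated: z kz kz z kz.

zkzkzzkz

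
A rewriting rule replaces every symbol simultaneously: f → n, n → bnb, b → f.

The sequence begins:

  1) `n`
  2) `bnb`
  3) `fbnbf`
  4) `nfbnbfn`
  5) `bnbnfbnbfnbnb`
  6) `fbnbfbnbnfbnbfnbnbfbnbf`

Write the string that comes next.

Replace each of the 23 characters of fbnbfbnbnfbnbfnbnbfbnbf in place — n f bnb f n f bnb f bnb n f bnb f n bnb f bnb f n f bnb f n — and concatenate.

nfbnbfnfbnbfbnbnfbnbfnbnbfbnbfnfbnbfn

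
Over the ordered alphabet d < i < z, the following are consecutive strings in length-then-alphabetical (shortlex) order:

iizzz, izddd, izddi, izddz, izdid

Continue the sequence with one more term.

izdii

Treat izdid as a base-3 numeral over the given alphabet and add one, carrying through any trailing z's.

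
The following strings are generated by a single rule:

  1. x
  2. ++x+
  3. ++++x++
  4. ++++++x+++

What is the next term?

++++++++x++++

s(k+1) = ++·s(k)·+, so each term gains ++ as a prefix and + as a suffix.
So the next term is ++·++++++x+++·+.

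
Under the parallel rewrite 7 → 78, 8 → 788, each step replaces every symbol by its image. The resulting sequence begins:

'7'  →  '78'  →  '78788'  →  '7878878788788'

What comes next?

7878878788788787887878878878788788

Applying the rule to each of the 13 symbols of 7878878788788 gives the pieces 78 788 78 788 788 78 788 78 788 788 78 788 788, which concatenate to the answer.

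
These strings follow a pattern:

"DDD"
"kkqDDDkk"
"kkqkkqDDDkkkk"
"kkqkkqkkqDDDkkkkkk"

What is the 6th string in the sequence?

kkqkkqkkqkkqkkqDDDkkkkkkkkkk

s(k+1) = kkq·s(k)·kk, so each term gains kkq as a prefix and kk as a suffix.
From kkqkkqkkqDDDkkkkkk, 2 further steps: kkqkkqkkqDDDkkkkkk → kkqkkqkkqkkqDDDkkkkkkkk → (answer).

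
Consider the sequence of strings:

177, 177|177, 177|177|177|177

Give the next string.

177|177|177|177|177|177|177|177

Each string is two copies of the previous one joined by '|'.
So the next term is two copies of 177|177|177|177 with '|' between the halves.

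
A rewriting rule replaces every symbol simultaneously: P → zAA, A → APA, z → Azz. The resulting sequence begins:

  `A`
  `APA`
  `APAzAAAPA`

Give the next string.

Apply φ to APAzAAAPA symbol by symbol: A→APA, P→zAA, A→APA, z→Azz, A→APA, A→APA, A→APA, P→zAA, A→APA; joined: APA zAA APA Azz APA APA APA zAA APA.

APAzAAAPAAzzAPAAPAAPAzAAAPA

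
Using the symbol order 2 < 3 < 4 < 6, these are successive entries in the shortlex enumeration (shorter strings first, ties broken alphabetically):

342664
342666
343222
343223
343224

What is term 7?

343232

Stepping forward 2 times from 343224: 343224 → 343226, then the target.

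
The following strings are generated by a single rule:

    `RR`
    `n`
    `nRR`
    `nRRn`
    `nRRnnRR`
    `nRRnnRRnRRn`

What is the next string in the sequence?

Each term (from the third on) is the previous term followed by the one before it: term 3 = n·RR = nRR.
Continuing: nRRnnRRnRRn · nRRnnRR gives term 7.

nRRnnRRnRRnnRRnnRR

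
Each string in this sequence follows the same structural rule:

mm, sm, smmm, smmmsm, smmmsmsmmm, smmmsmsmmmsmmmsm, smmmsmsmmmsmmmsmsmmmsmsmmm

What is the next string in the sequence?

smmmsmsmmmsmmmsmsmmmsmsmmmsmmmsmsmmmsmmmsm

This is a Fibonacci-style word recurrence s(k) = s(k−1)·s(k−2): e.g. sm·mm = smmm.
The next term joins smmmsmsmmmsmmmsmsmmmsmsmmm and smmmsmsmmmsmmmsm.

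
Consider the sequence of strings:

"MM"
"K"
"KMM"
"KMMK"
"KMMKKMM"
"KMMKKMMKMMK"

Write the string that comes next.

This is a Fibonacci-style word recurrence s(k) = s(k−1)·s(k−2): e.g. K·MM = KMM.
The next term joins KMMKKMMKMMK and KMMKKMM.

KMMKKMMKMMKKMMKKMM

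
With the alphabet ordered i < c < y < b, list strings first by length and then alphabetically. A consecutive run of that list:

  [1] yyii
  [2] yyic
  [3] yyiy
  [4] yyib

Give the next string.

yyci

Treat yyib as a base-4 numeral over the given alphabet and add one, carrying through any trailing b's.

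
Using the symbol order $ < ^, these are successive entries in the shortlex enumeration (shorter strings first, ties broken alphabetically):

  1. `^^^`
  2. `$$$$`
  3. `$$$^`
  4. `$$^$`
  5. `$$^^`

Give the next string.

$^$$

The successor of $$^^ increments the rightmost position that isn't already ^ and resets every position after it to $.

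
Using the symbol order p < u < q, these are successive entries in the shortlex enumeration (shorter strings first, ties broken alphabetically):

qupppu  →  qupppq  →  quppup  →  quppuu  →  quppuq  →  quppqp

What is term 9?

Advancing 3 positions from quppqp through quppqp → quppqu → quppqq reaches term 9.

qupupp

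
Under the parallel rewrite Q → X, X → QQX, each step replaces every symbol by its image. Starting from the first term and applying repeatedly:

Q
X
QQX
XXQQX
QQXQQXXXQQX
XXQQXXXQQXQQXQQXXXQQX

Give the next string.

QQXQQXXXQQXQQXQQXXXQQXXXQQXXXQQXQQXQQXXXQQX

Applying the rule to each of the 21 symbols of XXQQXXXQQXQQXQQXXXQQX gives the pieces QQX QQX X X QQX QQX QQX X X QQX X X QQX X X QQX QQX QQX X X QQX, which concatenate to the answer.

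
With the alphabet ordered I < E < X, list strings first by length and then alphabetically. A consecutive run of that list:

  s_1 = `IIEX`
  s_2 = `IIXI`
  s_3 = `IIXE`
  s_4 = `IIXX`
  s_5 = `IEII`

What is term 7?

Continuing the enumeration 2 steps past IEII: IEII → IEIE → (answer).

IEIX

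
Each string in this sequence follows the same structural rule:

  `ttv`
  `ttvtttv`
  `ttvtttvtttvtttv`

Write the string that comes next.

Every step duplicates the string with 't' between the halves.
One more doubling of ttvtttvtttvtttv gives the answer.

ttvtttvtttvtttvtttvtttvtttvtttv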